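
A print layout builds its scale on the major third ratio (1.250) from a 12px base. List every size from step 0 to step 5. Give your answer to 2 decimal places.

12.00px, 15.00px, 18.75px, 23.44px, 29.30px, 36.62px

Step 0: 12px
Step 1: 12.0 × 1.250 = 15.00
Step 2: 12.0 × 1.250² = 18.75
Step 3: 12.0 × 1.250³ = 23.44
Step 4: 12.0 × 1.250⁴ = 29.30
Step 5: 12.0 × 1.250⁵ = 36.62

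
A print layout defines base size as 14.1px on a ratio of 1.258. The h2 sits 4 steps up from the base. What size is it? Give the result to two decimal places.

Every step multiplies by the scale ratio.
14.1 × 1.258⁴ = 14.1 × 2.50451 ≈ 35.31

35.31px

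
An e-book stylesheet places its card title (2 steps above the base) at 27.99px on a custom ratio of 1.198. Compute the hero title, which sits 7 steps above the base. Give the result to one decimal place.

69.1px

27.99 × 1.198⁵ = 27.99 × 2.46765 ≈ 69.070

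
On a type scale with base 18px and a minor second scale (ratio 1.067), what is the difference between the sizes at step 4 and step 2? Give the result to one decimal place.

Step 2: 18.0 × 1.067² = 20.493px
Step 4: 18.0 × 1.067⁴ = 23.331px
Difference: 23.331 − 20.493 = 2.838px

2.8px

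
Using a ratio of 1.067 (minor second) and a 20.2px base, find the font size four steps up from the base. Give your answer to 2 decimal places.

26.18px

A modular type scale is a geometric sequence: sizeₙ = base × rⁿ.
20.2 × 1.067⁴ = 20.2 × 1.29616 ≈ 26.18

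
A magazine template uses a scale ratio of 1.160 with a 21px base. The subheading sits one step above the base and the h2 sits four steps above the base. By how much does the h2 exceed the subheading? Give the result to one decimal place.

13.7px

Step 1: 21.0 × 1.160 = 24.360px
Step 4: 21.0 × 1.160⁴ = 38.023px
Difference: 38.023 − 24.360 = 13.663px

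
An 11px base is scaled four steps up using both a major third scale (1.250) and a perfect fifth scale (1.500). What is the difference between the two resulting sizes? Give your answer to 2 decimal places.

28.83px

Major third: 11.0 × 1.250⁴ = 26.8555px
Perfect fifth: 11.0 × 1.500⁴ = 55.6875px
Difference: 55.6875 − 26.8555 = 28.8320px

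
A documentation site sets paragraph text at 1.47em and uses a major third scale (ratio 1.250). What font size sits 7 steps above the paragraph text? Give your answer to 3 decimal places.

Every step multiplies by the scale ratio.
1.47 × 1.250⁷ = 1.47 × 4.76837 ≈ 7.010

7.010em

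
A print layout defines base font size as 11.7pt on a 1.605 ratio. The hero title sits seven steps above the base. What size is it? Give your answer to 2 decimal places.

11.7 × 1.605⁷ = 11.7 × 27.43628 ≈ 321.00

321.00pt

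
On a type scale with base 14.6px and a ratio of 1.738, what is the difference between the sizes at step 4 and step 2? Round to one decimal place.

89.1px

Step 2: 14.6 × 1.738² = 44.101px
Step 4: 14.6 × 1.738⁴ = 133.215px
Difference: 133.215 − 44.101 = 89.114px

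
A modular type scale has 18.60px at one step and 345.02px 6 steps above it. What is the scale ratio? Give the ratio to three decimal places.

The ratio satisfies 18.60 × r⁶ = 345.02, so r = (345.02 / 18.60)^(1/6).
r = 18.5495^(1/6) ≈ 1.6270

1.627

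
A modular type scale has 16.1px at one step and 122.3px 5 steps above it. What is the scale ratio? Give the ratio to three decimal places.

1.500

r⁵ = 122.3 / 16.1, so r = (122.3/16.1)^(1/5).
r = 7.5963^(1/5) ≈ 1.5001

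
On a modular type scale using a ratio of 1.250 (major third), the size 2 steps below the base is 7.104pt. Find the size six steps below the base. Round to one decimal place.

Moving from step -2 to step -6 is 4 steps down, so divide by r⁴.
7.104 ÷ 1.250⁴ = 7.104 ÷ 2.44141 ≈ 2.910

2.9pt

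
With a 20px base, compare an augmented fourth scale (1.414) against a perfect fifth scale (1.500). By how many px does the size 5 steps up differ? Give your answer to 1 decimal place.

38.8px

Augmented fourth: 20.0 × 1.414⁵ = 113.052px
Perfect fifth: 20.0 × 1.500⁵ = 151.875px
Difference: 151.875 − 113.052 = 38.823px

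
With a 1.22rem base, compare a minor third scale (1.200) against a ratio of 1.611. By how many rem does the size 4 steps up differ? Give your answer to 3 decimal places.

5.688rem

Minor third: 1.22 × 1.200⁴ = 2.52979rem
At 1.611: 1.22 × 1.611⁴ = 8.21754rem
Difference: 8.21754 − 2.52979 = 5.68775rem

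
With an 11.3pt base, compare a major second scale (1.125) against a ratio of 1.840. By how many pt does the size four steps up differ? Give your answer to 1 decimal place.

111.4pt

Major second: 11.3 × 1.125⁴ = 18.100pt
At 1.840: 11.3 × 1.840⁴ = 129.524pt
Difference: 129.524 − 18.100 = 111.424pt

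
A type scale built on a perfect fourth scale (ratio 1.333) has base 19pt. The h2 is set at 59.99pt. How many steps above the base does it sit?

4

1.333ⁿ = 59.99 / 19 = 3.1574
n = ln(3.1574) / ln(1.333) = 1.1497 / 0.2874 ≈ 4.00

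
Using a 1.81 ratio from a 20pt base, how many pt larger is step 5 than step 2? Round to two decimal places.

Step 2: 20.0 × 1.81² = 65.5220pt
Step 5: 20.0 × 1.81⁵ = 388.5285pt
Difference: 388.5285 − 65.5220 = 323.0065pt

323.01pt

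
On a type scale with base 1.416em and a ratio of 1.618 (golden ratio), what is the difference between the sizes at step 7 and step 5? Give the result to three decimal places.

Step 5: 1.416 × 1.618⁵ = 15.70203em
Step 7: 1.416 × 1.618⁷ = 41.10672em
Difference: 41.10672 − 15.70203 = 25.40469em

25.405em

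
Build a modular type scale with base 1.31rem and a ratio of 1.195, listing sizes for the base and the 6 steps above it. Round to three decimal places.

1.310rem, 1.565rem, 1.871rem, 2.236rem, 2.671rem, 3.192rem, 3.815rem

Step 0: 1.31rem
Step 1: 1.31 × 1.195 = 1.565
Step 2: 1.31 × 1.195² = 1.871
Step 3: 1.31 × 1.195³ = 2.236
Step 4: 1.31 × 1.195⁴ = 2.671
Step 5: 1.31 × 1.195⁵ = 3.192
Step 6: 1.31 × 1.195⁶ = 3.815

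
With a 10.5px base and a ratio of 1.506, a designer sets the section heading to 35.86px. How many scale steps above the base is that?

1.506ⁿ = 35.86 / 10.5 = 3.4152
n = ln(3.4152) / ln(1.506) = 1.2282 / 0.4095 ≈ 3.00

3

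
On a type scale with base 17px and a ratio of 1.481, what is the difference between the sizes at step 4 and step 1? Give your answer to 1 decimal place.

56.6px

Step 1: 17.0 × 1.481 = 25.177px
Step 4: 17.0 × 1.481⁴ = 81.784px
Difference: 81.784 − 25.177 = 56.607px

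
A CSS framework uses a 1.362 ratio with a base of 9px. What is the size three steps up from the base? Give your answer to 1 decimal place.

22.7px

A modular type scale is a geometric sequence: sizeₙ = base × rⁿ.
9.0 × 1.362³ = 9.0 × 2.52657 ≈ 22.74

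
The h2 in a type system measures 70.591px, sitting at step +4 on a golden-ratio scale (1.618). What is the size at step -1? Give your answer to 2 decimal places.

6.37px

70.591 ÷ 1.618⁵ = 70.591 ÷ 11.08901 ≈ 6.366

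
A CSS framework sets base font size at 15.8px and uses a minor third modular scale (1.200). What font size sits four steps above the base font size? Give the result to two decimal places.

32.76px

Each step on a modular scale multiplies by the ratio, so the size n steps from the base is base × ratioⁿ.
15.8 × 1.200⁴ = 15.8 × 2.07360 ≈ 32.76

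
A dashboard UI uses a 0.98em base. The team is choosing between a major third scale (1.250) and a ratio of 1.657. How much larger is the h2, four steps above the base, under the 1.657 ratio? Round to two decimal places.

5.00em

Major third: 0.98 × 1.250⁴ = 2.3926em
At 1.657: 0.98 × 1.657⁴ = 7.3878em
Difference: 7.3878 − 2.3926 = 4.9952em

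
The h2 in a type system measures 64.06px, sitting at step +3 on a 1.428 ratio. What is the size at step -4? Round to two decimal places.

5.29px

64.06 ÷ 1.428⁷ = 64.06 ÷ 12.10870 ≈ 5.290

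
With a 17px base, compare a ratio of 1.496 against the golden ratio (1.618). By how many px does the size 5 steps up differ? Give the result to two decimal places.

At 1.496: 17.0 × 1.496⁵ = 127.3817px
Golden ratio: 17.0 × 1.618⁵ = 188.5131px
Difference: 188.5131 − 127.3817 = 61.1314px

61.13px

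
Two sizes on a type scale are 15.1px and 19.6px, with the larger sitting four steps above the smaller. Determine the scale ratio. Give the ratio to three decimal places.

The ratio satisfies 15.1 × r⁴ = 19.6, so r = (19.6 / 15.1)^(1/4).
r = 1.2980^(1/4) ≈ 1.0674

1.067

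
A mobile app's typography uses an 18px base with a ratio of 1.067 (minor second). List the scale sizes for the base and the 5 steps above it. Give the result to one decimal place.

Step 0: 18px
Step 1: 18.0 × 1.067 = 19.2
Step 2: 18.0 × 1.067² = 20.5
Step 3: 18.0 × 1.067³ = 21.9
Step 4: 18.0 × 1.067⁴ = 23.3
Step 5: 18.0 × 1.067⁵ = 24.9

18.0px, 19.2px, 20.5px, 21.9px, 23.3px, 24.9px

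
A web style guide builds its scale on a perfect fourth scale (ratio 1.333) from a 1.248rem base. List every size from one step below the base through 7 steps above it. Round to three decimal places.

Step -1: 1.248 ÷ 1.333 = 0.936
Step 0: 1.248rem
Step 1: 1.248 × 1.333 = 1.664
Step 2: 1.248 × 1.333² = 2.218
Step 3: 1.248 × 1.333³ = 2.956
Step 4: 1.248 × 1.333⁴ = 3.940
Step 5: 1.248 × 1.333⁵ = 5.252
Step 6: 1.248 × 1.333⁶ = 7.002
Step 7: 1.248 × 1.333⁷ = 9.333

0.936rem, 1.248rem, 1.664rem, 2.218rem, 2.956rem, 3.940rem, 5.252rem, 7.002rem, 9.333rem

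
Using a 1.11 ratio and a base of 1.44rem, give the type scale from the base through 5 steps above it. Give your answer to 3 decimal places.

Step 0: 1.44rem
Step 1: 1.44 × 1.11 = 1.598
Step 2: 1.44 × 1.11² = 1.774
Step 3: 1.44 × 1.11³ = 1.969
Step 4: 1.44 × 1.11⁴ = 2.186
Step 5: 1.44 × 1.11⁵ = 2.426

1.440rem, 1.598rem, 1.774rem, 1.969rem, 2.186rem, 2.426rem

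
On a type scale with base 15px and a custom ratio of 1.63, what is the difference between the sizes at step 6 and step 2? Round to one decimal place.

241.5px

Step 2: 15.0 × 1.63² = 39.853px
Step 6: 15.0 × 1.63⁶ = 281.331px
Difference: 281.331 − 39.853 = 241.478px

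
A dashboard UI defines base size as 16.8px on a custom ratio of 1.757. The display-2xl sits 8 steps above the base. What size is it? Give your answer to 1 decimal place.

Every step multiplies by the scale ratio.
16.8 × 1.757⁸ = 16.8 × 90.81845 ≈ 1525.75

1525.7px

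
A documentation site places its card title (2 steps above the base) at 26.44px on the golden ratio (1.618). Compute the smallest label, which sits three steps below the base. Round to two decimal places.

26.44 ÷ 1.618⁵ = 26.44 ÷ 11.08901 ≈ 2.384

2.38px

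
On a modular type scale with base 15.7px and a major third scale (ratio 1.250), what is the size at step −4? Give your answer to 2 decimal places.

15.7 ÷ 1.250⁴ = 15.7 ÷ 2.44141 ≈ 6.43

6.43px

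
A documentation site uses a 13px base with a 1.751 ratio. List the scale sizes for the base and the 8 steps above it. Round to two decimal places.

13.00px, 22.76px, 39.86px, 69.79px, 122.20px, 213.98px, 374.68px, 656.06px, 1148.77px

Step 0: 13px
Step 1: 13.0 × 1.751 = 22.76
Step 2: 13.0 × 1.751² = 39.86
Step 3: 13.0 × 1.751³ = 69.79
Step 4: 13.0 × 1.751⁴ = 122.20
Step 5: 13.0 × 1.751⁵ = 213.98
Step 6: 13.0 × 1.751⁶ = 374.68
Step 7: 13.0 × 1.751⁷ = 656.06
Step 8: 13.0 × 1.751⁸ = 1148.77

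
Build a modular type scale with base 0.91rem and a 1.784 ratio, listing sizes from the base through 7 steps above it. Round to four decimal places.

Step 0: 0.91rem
Step 1: 0.91 × 1.784 = 1.6234
Step 2: 0.91 × 1.784² = 2.8962
Step 3: 0.91 × 1.784³ = 5.1669
Step 4: 0.91 × 1.784⁴ = 9.2177
Step 5: 0.91 × 1.784⁵ = 16.4443
Step 6: 0.91 × 1.784⁶ = 29.3366
Step 7: 0.91 × 1.784⁷ = 52.3366

0.9100rem, 1.6234rem, 2.8962rem, 5.1669rem, 9.2177rem, 16.4443rem, 29.3366rem, 52.3366rem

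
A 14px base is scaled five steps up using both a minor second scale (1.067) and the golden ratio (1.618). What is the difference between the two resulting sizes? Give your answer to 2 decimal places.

Minor second: 14.0 × 1.067⁵ = 19.3620px
Golden ratio: 14.0 × 1.618⁵ = 155.2461px
Difference: 155.2461 − 19.3620 = 135.8841px

135.88px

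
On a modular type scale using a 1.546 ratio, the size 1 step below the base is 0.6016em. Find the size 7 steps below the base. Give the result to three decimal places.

0.044em

The gap is -7 − (-1) = -6 steps, so the factor is 1.546^-6.
0.6016 ÷ 1.546⁶ = 0.6016 ÷ 13.65391 ≈ 0.044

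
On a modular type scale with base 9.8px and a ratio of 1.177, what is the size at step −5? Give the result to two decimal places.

4.34px

Every step multiplies by the scale ratio.
9.8 ÷ 1.177⁵ = 9.8 ÷ 2.25882 ≈ 4.34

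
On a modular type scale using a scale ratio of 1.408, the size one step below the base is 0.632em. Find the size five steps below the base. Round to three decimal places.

Moving from step -1 to step -5 is 4 steps down, so divide by r⁴.
0.632 ÷ 1.408⁴ = 0.632 ÷ 3.93016 ≈ 0.161

0.161em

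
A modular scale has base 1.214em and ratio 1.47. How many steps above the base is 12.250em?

6

1.47ⁿ = 12.250 / 1.214 = 10.0906
n = ln(10.0906) / ln(1.47) = 2.3116 / 0.3853 ≈ 6.00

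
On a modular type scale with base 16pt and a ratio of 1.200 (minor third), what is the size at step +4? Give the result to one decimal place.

33.2pt

16.0 × 1.200⁴ = 16.0 × 2.07360 ≈ 33.18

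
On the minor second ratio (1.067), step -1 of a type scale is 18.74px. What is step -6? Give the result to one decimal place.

18.74 ÷ 1.067⁵ = 18.74 ÷ 1.38300 ≈ 13.550

13.6px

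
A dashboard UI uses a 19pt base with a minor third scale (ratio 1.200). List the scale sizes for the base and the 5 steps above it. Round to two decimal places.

Step 0: 19pt
Step 1: 19.0 × 1.200 = 22.80
Step 2: 19.0 × 1.200² = 27.36
Step 3: 19.0 × 1.200³ = 32.83
Step 4: 19.0 × 1.200⁴ = 39.40
Step 5: 19.0 × 1.200⁵ = 47.28

19.00pt, 22.80pt, 27.36pt, 32.83pt, 39.40pt, 47.28pt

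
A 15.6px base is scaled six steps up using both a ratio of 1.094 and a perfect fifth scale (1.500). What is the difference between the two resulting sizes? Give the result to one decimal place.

150.9px

At 1.094: 15.6 × 1.094⁶ = 26.744px
Perfect fifth: 15.6 × 1.500⁶ = 177.694px
Difference: 177.694 − 26.744 = 150.950px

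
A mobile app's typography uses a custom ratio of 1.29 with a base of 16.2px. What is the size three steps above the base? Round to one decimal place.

A modular type scale is a geometric sequence: sizeₙ = base × rⁿ.
16.2 × 1.29³ = 16.2 × 2.14669 ≈ 34.78

34.8px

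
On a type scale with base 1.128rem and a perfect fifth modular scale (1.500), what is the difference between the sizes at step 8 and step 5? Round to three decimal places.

Step 5: 1.128 × 1.500⁵ = 8.56575rem
Step 8: 1.128 × 1.500⁸ = 28.90941rem
Difference: 28.90941 − 8.56575 = 20.34366rem

20.344rem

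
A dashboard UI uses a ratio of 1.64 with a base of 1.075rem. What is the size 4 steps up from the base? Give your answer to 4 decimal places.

1.075 × 1.64⁴ = 1.075 × 7.23395 ≈ 7.7765

7.7765rem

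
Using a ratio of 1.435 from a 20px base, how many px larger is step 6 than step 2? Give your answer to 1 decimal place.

Step 2: 20.0 × 1.435² = 41.184px
Step 6: 20.0 × 1.435⁶ = 174.639px
Difference: 174.639 − 41.184 = 133.455px

133.5px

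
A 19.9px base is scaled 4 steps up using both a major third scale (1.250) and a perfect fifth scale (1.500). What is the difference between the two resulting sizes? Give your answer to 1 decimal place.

Major third: 19.9 × 1.250⁴ = 48.584px
Perfect fifth: 19.9 × 1.500⁴ = 100.744px
Difference: 100.744 − 48.584 = 52.160px

52.2px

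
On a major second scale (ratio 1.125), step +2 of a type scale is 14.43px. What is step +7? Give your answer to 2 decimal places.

14.43 × 1.125⁵ = 14.43 × 1.80203 ≈ 26.003

26.00px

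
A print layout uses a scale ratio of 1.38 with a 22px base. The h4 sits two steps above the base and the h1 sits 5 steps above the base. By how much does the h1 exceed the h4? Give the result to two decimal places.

Step 2: 22.0 × 1.38² = 41.8968px
Step 5: 22.0 × 1.38⁵ = 110.1078px
Difference: 110.1078 − 41.8968 = 68.2110px

68.21px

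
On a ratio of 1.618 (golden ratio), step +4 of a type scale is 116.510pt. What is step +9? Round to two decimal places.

1291.98pt

116.510 × 1.618⁵ = 116.510 × 11.08901 ≈ 1291.980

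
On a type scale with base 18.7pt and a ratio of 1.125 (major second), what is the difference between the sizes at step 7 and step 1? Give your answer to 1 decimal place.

21.6pt

Step 1: 18.7 × 1.125 = 21.037pt
Step 7: 18.7 × 1.125⁷ = 42.649pt
Difference: 42.649 − 21.037 = 21.612pt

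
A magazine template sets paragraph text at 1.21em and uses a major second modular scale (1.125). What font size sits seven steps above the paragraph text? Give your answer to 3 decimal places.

2.760em

Every step multiplies by the scale ratio.
1.21 × 1.125⁷ = 1.21 × 2.28070 ≈ 2.760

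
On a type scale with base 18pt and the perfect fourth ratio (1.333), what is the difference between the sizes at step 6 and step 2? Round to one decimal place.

Step 2: 18.0 × 1.333² = 31.984pt
Step 6: 18.0 × 1.333⁶ = 100.984pt
Difference: 100.984 − 31.984 = 69.000pt

69.0pt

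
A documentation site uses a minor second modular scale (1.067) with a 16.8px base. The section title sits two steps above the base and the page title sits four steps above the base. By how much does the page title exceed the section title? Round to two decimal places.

Step 2: 16.8 × 1.067² = 19.1266px
Step 4: 16.8 × 1.067⁴ = 21.7754px
Difference: 21.7754 − 19.1266 = 2.6488px

2.65px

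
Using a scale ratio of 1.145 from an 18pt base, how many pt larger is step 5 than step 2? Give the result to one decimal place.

Step 2: 18.0 × 1.145² = 23.598pt
Step 5: 18.0 × 1.145⁵ = 35.424pt
Difference: 35.424 − 23.598 = 11.826pt

11.8pt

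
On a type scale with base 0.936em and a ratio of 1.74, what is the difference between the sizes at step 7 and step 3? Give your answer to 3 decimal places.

40.267em

Step 3: 0.936 × 1.74³ = 4.93087em
Step 7: 0.936 × 1.74⁷ = 45.19814em
Difference: 45.19814 − 4.93087 = 40.26727em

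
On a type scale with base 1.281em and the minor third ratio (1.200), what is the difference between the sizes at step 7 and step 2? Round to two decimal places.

2.75em

Step 2: 1.281 × 1.200² = 1.8446em
Step 7: 1.281 × 1.200⁷ = 4.5901em
Difference: 4.5901 − 1.8446 = 2.7455em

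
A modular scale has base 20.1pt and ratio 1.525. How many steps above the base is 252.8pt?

1.525ⁿ = 252.8 / 20.1 = 12.5771
n = ln(12.5771) / ln(1.525) = 2.5319 / 0.4220 ≈ 6.00

6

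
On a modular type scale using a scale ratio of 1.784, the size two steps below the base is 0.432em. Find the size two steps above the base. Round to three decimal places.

0.432 × 1.784⁴ = 0.432 × 10.12930 ≈ 4.376

4.376em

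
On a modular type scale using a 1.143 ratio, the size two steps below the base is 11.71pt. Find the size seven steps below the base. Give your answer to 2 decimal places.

6.00pt

11.71 ÷ 1.143⁵ = 11.71 ÷ 1.95088 ≈ 6.002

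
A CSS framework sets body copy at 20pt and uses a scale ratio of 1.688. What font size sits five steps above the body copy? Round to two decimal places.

Each step on a modular scale multiplies by the ratio, so the size n steps from the base is base × ratioⁿ.
20.0 × 1.688⁵ = 20.0 × 13.70447 ≈ 274.09

274.09pt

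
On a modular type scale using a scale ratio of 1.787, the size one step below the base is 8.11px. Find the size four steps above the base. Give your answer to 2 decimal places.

147.79px

8.11 × 1.787⁵ = 8.11 × 18.22312 ≈ 147.790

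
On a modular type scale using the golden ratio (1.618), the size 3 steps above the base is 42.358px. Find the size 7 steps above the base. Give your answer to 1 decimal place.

The gap is 7 − (3) = 4 steps, so the factor is 1.618^4.
42.358 × 1.618⁴ = 42.358 × 6.85353 ≈ 290.302

290.3px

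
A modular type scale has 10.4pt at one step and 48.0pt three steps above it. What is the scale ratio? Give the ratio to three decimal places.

1.665

r³ = 48.0 / 10.4, so r = (48.0/10.4)^(1/3).
r = 4.6154^(1/3) ≈ 1.6650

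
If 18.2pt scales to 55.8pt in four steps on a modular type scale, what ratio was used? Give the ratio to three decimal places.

1.323

r⁴ = 55.8 / 18.2, so r = (55.8/18.2)^(1/4).
r = 3.0659^(1/4) ≈ 1.3232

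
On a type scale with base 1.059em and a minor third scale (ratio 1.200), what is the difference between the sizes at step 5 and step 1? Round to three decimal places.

1.364em

Step 1: 1.059 × 1.200 = 1.27080em
Step 5: 1.059 × 1.200⁵ = 2.63513em
Difference: 2.63513 − 1.27080 = 1.36433em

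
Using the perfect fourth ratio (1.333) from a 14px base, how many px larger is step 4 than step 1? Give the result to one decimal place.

Step 1: 14.0 × 1.333 = 18.662px
Step 4: 14.0 × 1.333⁴ = 44.203px
Difference: 44.203 − 18.662 = 25.541px

25.5px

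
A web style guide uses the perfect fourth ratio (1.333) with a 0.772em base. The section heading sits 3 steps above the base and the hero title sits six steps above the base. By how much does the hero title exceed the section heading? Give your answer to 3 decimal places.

Step 3: 0.772 × 1.333³ = 1.82855em
Step 6: 0.772 × 1.333⁶ = 4.33110em
Difference: 4.33110 − 1.82855 = 2.50255em

2.503em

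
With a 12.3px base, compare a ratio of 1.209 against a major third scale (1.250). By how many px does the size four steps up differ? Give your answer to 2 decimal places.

At 1.209: 12.3 × 1.209⁴ = 26.2791px
Major third: 12.3 × 1.250⁴ = 30.0293px
Difference: 30.0293 − 26.2791 = 3.7502px

3.75px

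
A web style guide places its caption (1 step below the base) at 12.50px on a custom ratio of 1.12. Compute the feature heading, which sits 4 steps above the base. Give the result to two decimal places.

The gap is 4 − (-1) = 5 steps, so the factor is 1.12^5.
12.50 × 1.12⁵ = 12.50 × 1.76234 ≈ 22.029

22.03px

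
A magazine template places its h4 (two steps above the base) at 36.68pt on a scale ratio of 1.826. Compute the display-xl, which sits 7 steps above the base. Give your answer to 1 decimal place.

744.6pt

Moving from step +2 to step +7 is 5 steps up, so multiply by r⁵.
36.68 × 1.826⁵ = 36.68 × 20.30037 ≈ 744.617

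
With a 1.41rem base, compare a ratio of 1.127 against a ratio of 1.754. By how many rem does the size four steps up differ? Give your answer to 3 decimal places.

11.071rem

At 1.127: 1.41 × 1.127⁴ = 2.27465rem
At 1.754: 1.41 × 1.754⁴ = 13.34558rem
Difference: 13.34558 − 2.27465 = 11.07093rem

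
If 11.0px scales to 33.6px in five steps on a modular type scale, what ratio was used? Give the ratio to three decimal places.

1.250

r⁵ = 33.6 / 11.0, so r = (33.6/11.0)^(1/5).
r = 3.0545^(1/5) ≈ 1.2502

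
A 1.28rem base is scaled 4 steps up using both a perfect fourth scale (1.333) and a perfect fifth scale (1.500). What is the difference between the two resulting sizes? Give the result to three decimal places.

Perfect fourth: 1.28 × 1.333⁴ = 4.04139rem
Perfect fifth: 1.28 × 1.500⁴ = 6.48000rem
Difference: 6.48000 − 4.04139 = 2.43861rem

2.439rem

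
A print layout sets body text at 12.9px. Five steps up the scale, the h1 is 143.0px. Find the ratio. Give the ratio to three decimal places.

The ratio satisfies 12.9 × r⁵ = 143.0, so r = (143.0 / 12.9)^(1/5).
r = 11.0853^(1/5) ≈ 1.6179

1.618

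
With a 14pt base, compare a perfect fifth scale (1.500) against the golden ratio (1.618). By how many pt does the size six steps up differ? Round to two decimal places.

Perfect fifth: 14.0 × 1.500⁶ = 159.4688pt
Golden ratio: 14.0 × 1.618⁶ = 251.1881pt
Difference: 251.1881 − 159.4688 = 91.7193pt

91.72pt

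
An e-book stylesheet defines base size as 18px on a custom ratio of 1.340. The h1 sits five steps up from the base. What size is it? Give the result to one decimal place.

Every step multiplies by the scale ratio.
18.0 × 1.340⁵ = 18.0 × 4.32040 ≈ 77.77

77.8px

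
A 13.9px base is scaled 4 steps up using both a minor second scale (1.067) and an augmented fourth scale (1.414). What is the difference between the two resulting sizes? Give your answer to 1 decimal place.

Minor second: 13.9 × 1.067⁴ = 18.017px
Augmented fourth: 13.9 × 1.414⁴ = 55.566px
Difference: 55.566 − 18.017 = 37.549px

37.5px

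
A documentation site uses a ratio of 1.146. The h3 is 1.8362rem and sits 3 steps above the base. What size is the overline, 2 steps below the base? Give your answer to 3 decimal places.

The gap is -2 − (3) = -5 steps, so the factor is 1.146^-5.
1.8362 ÷ 1.146⁵ = 1.8362 ÷ 1.97662 ≈ 0.929

0.929rem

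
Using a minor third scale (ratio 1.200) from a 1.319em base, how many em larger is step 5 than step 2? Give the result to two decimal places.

1.38em

Step 2: 1.319 × 1.200² = 1.8994em
Step 5: 1.319 × 1.200⁵ = 3.2821em
Difference: 3.2821 − 1.8994 = 1.3827em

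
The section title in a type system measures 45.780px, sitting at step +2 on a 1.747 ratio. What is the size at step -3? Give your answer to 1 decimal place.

2.8px

Moving from step +2 to step -3 is 5 steps down, so divide by r⁵.
45.780 ÷ 1.747⁵ = 45.780 ÷ 16.27288 ≈ 2.813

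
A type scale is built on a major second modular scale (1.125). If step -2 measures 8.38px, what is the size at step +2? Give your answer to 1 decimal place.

8.38 × 1.125⁴ = 8.38 × 1.60181 ≈ 13.423

13.4px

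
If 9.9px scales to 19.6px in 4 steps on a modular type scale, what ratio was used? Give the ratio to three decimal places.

1.186

r⁴ = 19.6 / 9.9, so r = (19.6/9.9)^(1/4).
r = 1.9798^(1/4) ≈ 1.1862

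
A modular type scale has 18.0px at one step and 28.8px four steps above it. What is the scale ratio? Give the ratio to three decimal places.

1.125

The ratio satisfies 18.0 × r⁴ = 28.8, so r = (28.8 / 18.0)^(1/4).
r = 1.6000^(1/4) ≈ 1.1247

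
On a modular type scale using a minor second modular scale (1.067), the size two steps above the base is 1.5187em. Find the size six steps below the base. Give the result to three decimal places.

0.904em

Moving from step +2 to step -6 is 8 steps down, so divide by r⁸.
1.5187 ÷ 1.067⁸ = 1.5187 ÷ 1.68002 ≈ 0.904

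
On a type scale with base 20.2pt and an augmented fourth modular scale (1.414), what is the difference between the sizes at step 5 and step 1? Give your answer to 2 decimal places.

Step 1: 20.2 × 1.414 = 28.5628pt
Step 5: 20.2 × 1.414⁵ = 114.1822pt
Difference: 114.1822 − 28.5628 = 85.6194pt

85.62pt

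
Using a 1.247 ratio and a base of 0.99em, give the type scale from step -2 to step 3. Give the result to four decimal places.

Step -2: 0.99 ÷ 1.247² = 0.6367
Step -1: 0.99 ÷ 1.247 = 0.7939
Step 0: 0.99em
Step 1: 0.99 × 1.247 = 1.2345
Step 2: 0.99 × 1.247² = 1.5395
Step 3: 0.99 × 1.247³ = 1.9197

0.6367em, 0.7939em, 0.9900em, 1.2345em, 1.5395em, 1.9197em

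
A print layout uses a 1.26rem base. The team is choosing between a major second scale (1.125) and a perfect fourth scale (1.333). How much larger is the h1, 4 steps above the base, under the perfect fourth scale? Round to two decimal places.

Major second: 1.26 × 1.125⁴ = 2.0183rem
Perfect fourth: 1.26 × 1.333⁴ = 3.9782rem
Difference: 3.9782 − 2.0183 = 1.9599rem

1.96rem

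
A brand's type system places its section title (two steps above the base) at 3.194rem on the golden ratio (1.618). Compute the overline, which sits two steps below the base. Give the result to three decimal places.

The gap is -2 − (2) = -4 steps, so the factor is 1.618^-4.
3.194 ÷ 1.618⁴ = 3.194 ÷ 6.85353 ≈ 0.466

0.466rem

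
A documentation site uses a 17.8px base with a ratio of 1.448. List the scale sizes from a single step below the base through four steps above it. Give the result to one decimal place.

Step -1: 17.8 ÷ 1.448 = 12.3
Step 0: 17.8px
Step 1: 17.8 × 1.448 = 25.8
Step 2: 17.8 × 1.448² = 37.3
Step 3: 17.8 × 1.448³ = 54.0
Step 4: 17.8 × 1.448⁴ = 78.3

12.3px, 17.8px, 25.8px, 37.3px, 54.0px, 78.3px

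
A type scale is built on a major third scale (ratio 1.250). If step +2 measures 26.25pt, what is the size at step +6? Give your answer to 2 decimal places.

64.09pt

The gap is 6 − (2) = 4 steps, so the factor is 1.250^4.
26.25 × 1.250⁴ = 26.25 × 2.44141 ≈ 64.087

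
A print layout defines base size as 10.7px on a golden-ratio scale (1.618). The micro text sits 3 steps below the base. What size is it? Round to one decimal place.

A modular type scale is a geometric sequence: sizeₙ = base × rⁿ.
10.7 ÷ 1.618³ = 10.7 ÷ 4.23580 ≈ 2.53

2.5px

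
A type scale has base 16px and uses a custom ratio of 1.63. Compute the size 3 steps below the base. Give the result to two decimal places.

Every step multiplies by the scale ratio.
16.0 ÷ 1.63³ = 16.0 ÷ 4.33075 ≈ 3.69

3.69px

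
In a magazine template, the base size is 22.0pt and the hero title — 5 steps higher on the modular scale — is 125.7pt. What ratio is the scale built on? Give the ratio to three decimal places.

The ratio satisfies 22.0 × r⁵ = 125.7, so r = (125.7 / 22.0)^(1/5).
r = 5.7136^(1/5) ≈ 1.4170

1.417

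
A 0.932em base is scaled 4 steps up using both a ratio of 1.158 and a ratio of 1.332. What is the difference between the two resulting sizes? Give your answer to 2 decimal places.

1.26em

At 1.158: 0.932 × 1.158⁴ = 1.6759em
At 1.332: 0.932 × 1.332⁴ = 2.9338em
Difference: 2.9338 − 1.6759 = 1.2579em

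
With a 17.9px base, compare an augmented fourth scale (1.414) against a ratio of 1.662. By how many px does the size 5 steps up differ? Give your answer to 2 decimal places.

125.81px

Augmented fourth: 17.9 × 1.414⁵ = 101.1813px
At 1.662: 17.9 × 1.662⁵ = 226.9907px
Difference: 226.9907 − 101.1813 = 125.8094px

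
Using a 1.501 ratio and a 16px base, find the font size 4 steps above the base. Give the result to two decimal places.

81.22px

Each step on a modular scale multiplies by the ratio, so the size n steps from the base is base × ratioⁿ.
16.0 × 1.501⁴ = 16.0 × 5.07601 ≈ 81.22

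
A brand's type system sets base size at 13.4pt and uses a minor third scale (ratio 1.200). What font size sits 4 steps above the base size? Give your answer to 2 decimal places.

Every step multiplies by the scale ratio.
13.4 × 1.200⁴ = 13.4 × 2.07360 ≈ 27.79

27.79pt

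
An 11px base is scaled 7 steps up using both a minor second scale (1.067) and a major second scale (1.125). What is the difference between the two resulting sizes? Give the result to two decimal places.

7.77px

Minor second: 11.0 × 1.067⁷ = 17.3198px
Major second: 11.0 × 1.125⁷ = 25.0877px
Difference: 25.0877 − 17.3198 = 7.7679px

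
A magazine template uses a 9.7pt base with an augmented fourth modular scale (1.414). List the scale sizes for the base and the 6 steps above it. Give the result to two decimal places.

Step 0: 9.7pt
Step 1: 9.7 × 1.414 = 13.72
Step 2: 9.7 × 1.414² = 19.39
Step 3: 9.7 × 1.414³ = 27.42
Step 4: 9.7 × 1.414⁴ = 38.78
Step 5: 9.7 × 1.414⁵ = 54.83
Step 6: 9.7 × 1.414⁶ = 77.53

9.70pt, 13.72pt, 19.39pt, 27.42pt, 38.78pt, 54.83pt, 77.53pt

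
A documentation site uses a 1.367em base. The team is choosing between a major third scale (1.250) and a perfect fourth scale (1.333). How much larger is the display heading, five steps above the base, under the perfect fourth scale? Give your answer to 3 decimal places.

1.582em

Major third: 1.367 × 1.250⁵ = 4.17175em
Perfect fourth: 1.367 × 1.333⁵ = 5.75333em
Difference: 5.75333 − 4.17175 = 1.58158em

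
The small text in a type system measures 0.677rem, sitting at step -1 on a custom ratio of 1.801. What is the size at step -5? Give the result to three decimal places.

0.064rem

0.677 ÷ 1.801⁴ = 0.677 ÷ 10.52095 ≈ 0.064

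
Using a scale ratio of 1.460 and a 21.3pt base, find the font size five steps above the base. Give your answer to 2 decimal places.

A modular type scale is a geometric sequence: sizeₙ = base × rⁿ.
21.3 × 1.460⁵ = 21.3 × 6.63383 ≈ 141.30

141.30pt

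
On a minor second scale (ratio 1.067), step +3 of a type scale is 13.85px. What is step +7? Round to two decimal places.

17.95px

13.85 × 1.067⁴ = 13.85 × 1.29616 ≈ 17.952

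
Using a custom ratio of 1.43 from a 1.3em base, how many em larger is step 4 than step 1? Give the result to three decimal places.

Step 1: 1.3 × 1.43 = 1.85900em
Step 4: 1.3 × 1.43⁴ = 5.43610em
Difference: 5.43610 − 1.85900 = 3.57710em

3.577em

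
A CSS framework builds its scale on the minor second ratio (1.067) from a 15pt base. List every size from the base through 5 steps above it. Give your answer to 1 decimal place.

15.0pt, 16.0pt, 17.1pt, 18.2pt, 19.4pt, 20.7pt

Step 0: 15pt
Step 1: 15.0 × 1.067 = 16.0
Step 2: 15.0 × 1.067² = 17.1
Step 3: 15.0 × 1.067³ = 18.2
Step 4: 15.0 × 1.067⁴ = 19.4
Step 5: 15.0 × 1.067⁵ = 20.7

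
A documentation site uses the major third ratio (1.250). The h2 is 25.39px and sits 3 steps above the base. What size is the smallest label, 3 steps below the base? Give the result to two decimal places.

6.66px

Moving from step +3 to step -3 is 6 steps down, so divide by r⁶.
25.39 ÷ 1.250⁶ = 25.39 ÷ 3.81470 ≈ 6.656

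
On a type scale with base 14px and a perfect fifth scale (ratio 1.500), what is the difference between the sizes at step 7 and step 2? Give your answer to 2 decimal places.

207.70px

Step 2: 14.0 × 1.500² = 31.5000px
Step 7: 14.0 × 1.500⁷ = 239.2031px
Difference: 239.2031 − 31.5000 = 207.7031px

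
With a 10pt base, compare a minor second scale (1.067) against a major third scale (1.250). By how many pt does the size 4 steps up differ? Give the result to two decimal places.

Minor second: 10.0 × 1.067⁴ = 12.9616pt
Major third: 10.0 × 1.250⁴ = 24.4141pt
Difference: 24.4141 − 12.9616 = 11.4525pt

11.45pt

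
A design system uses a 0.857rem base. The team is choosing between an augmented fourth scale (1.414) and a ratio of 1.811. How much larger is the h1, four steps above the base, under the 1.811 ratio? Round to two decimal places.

5.79rem

Augmented fourth: 0.857 × 1.414⁴ = 3.4259rem
At 1.811: 0.857 × 1.811⁴ = 9.2184rem
Difference: 9.2184 − 3.4259 = 5.7925rem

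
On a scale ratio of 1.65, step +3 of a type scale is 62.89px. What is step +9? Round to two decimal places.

62.89 × 1.65⁶ = 62.89 × 20.17919 ≈ 1269.069

1269.07px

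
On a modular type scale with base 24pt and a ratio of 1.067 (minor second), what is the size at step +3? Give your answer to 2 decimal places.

29.15pt

24.0 × 1.067³ = 24.0 × 1.21477 ≈ 29.15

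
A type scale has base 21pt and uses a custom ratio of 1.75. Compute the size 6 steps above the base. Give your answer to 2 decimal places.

603.18pt

Each step on a modular scale multiplies by the ratio, so the size n steps from the base is base × ratioⁿ.
21.0 × 1.75⁶ = 21.0 × 28.72290 ≈ 603.18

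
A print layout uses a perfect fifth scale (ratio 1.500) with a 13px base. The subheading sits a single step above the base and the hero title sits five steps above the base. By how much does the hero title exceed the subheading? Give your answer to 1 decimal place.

Step 1: 13.0 × 1.500 = 19.500px
Step 5: 13.0 × 1.500⁵ = 98.719px
Difference: 98.719 − 19.500 = 79.219px

79.2px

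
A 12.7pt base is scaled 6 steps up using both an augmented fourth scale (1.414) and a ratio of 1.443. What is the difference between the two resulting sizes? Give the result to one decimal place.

13.1pt

Augmented fourth: 12.7 × 1.414⁶ = 101.508pt
At 1.443: 12.7 × 1.443⁶ = 114.657pt
Difference: 114.657 − 101.508 = 13.149pt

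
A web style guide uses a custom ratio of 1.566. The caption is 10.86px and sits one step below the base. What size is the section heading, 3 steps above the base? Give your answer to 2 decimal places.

The gap is 3 − (-1) = 4 steps, so the factor is 1.566^4.
10.86 × 1.566⁴ = 10.86 × 6.01405 ≈ 65.313

65.31px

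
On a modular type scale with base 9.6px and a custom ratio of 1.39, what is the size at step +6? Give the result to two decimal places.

9.6 × 1.39⁶ = 9.6 × 7.21255 ≈ 69.24

69.24px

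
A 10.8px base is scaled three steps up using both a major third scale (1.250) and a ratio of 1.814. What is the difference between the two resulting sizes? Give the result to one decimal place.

43.4px

Major third: 10.8 × 1.250³ = 21.094px
At 1.814: 10.8 × 1.814³ = 64.467px
Difference: 64.467 − 21.094 = 43.373px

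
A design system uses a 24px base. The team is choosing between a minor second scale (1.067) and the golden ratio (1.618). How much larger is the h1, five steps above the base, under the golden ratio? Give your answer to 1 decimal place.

Minor second: 24.0 × 1.067⁵ = 33.192px
Golden ratio: 24.0 × 1.618⁵ = 266.136px
Difference: 266.136 − 33.192 = 232.944px

232.9px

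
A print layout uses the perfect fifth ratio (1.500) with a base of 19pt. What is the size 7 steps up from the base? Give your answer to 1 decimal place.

Each step on a modular scale multiplies by the ratio, so the size n steps from the base is base × ratioⁿ.
19.0 × 1.500⁷ = 19.0 × 17.08594 ≈ 324.63

324.6pt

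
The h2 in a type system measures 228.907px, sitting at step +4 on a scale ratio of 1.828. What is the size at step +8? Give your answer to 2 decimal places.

228.907 × 1.828⁴ = 228.907 × 11.16618 ≈ 2556.018

2556.02px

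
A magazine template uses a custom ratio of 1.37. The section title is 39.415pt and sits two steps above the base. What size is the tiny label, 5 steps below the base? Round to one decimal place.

4.4pt

39.415 ÷ 1.37⁷ = 39.415 ÷ 9.05824 ≈ 4.351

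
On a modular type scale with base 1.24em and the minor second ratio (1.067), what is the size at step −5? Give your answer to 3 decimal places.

A modular type scale is a geometric sequence: sizeₙ = base × rⁿ.
1.24 ÷ 1.067⁵ = 1.24 ÷ 1.38300 ≈ 0.897

0.897em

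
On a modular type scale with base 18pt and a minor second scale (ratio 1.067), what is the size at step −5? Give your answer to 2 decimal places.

Every step multiplies by the scale ratio.
18.0 ÷ 1.067⁵ = 18.0 ÷ 1.38300 ≈ 13.02

13.02pt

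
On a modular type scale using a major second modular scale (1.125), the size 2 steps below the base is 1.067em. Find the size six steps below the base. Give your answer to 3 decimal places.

0.666em

1.067 ÷ 1.125⁴ = 1.067 ÷ 1.60181 ≈ 0.666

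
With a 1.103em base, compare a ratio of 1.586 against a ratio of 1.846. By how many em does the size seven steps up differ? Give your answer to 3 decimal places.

52.733em

At 1.586: 1.103 × 1.586⁷ = 27.84183em
At 1.846: 1.103 × 1.846⁷ = 80.57446em
Difference: 80.57446 − 27.84183 = 52.73263em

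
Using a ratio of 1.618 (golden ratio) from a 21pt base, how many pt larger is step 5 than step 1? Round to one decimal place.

Step 1: 21.0 × 1.618 = 33.978pt
Step 5: 21.0 × 1.618⁵ = 232.869pt
Difference: 232.869 − 33.978 = 198.891pt

198.9pt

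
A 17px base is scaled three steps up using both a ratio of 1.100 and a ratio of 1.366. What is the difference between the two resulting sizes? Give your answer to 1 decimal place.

20.7px

At 1.100: 17.0 × 1.100³ = 22.627px
At 1.366: 17.0 × 1.366³ = 43.331px
Difference: 43.331 − 22.627 = 20.704px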